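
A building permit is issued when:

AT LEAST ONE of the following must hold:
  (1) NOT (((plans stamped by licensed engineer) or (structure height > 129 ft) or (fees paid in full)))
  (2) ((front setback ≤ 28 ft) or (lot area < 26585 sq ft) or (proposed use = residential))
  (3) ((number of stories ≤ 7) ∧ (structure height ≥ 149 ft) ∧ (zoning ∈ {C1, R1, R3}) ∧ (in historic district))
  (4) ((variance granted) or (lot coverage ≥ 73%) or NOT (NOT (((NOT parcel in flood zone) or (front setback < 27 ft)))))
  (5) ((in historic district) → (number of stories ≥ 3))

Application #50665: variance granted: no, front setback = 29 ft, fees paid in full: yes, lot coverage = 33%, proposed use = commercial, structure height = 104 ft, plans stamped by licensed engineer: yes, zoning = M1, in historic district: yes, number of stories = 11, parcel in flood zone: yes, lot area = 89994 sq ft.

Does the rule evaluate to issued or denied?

Issued

Atomic conditions:
  plans stamped by licensed engineer: yes → true
  structure height > 129 ft: 104 > 129 is false
  fees paid in full: yes → true
  front setback ≤ 28 ft: 29 ≤ 28 is false
  lot area < 26585 sq ft: 89994 < 26585 is false
  proposed use = residential: commercial == residential is false
  number of stories ≤ 7: 11 ≤ 7 is false
  structure height ≥ 149 ft: 104 ≥ 149 is false
  zoning ∈ {C1, R1, R3}: M1 is not in the set → false
  in historic district: yes → true
  variance granted: no → false
  lot coverage ≥ 73%: 33 ≥ 73 is false
  NOT parcel in flood zone: yes → false
  front setback < 27 ft: 29 < 27 is false
  number of stories ≥ 3: 11 ≥ 3 is true
Combine:
[1.1] true OR false OR true = true
[1] NOT true = false
[2] false OR false OR false = false
[3] false AND false AND false AND true = false
[4.3.1.1] false OR false = false
[4.3.1] NOT false = true
[4.3] NOT true = false
[4] false OR false OR false = false
[5] true → true = true
[root] false OR false OR false OR false OR true = true
Overall: true → issued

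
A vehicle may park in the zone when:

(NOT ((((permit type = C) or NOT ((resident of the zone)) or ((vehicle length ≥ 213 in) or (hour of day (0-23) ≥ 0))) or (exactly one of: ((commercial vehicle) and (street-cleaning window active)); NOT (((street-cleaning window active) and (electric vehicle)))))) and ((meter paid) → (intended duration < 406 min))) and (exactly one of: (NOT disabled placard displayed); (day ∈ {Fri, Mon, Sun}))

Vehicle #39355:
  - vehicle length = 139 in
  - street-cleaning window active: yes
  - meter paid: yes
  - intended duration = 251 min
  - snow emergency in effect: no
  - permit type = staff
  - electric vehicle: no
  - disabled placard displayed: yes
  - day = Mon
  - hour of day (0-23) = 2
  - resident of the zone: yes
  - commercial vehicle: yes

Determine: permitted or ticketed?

Atomic conditions:
  permit type = C: staff == C is false
  resident of the zone: yes → true
  vehicle length ≥ 213 in: 139 ≥ 213 is false
  hour of day (0-23) ≥ 0: 2 ≥ 0 is true
  commercial vehicle: yes → true
  street-cleaning window active: yes → true
  electric vehicle: no → false
  meter paid: yes → true
  intended duration < 406 min: 251 < 406 is true
  NOT disabled placard displayed: yes → false
  day ∈ {Fri, Mon, Sun}: Mon is in the set → true
Combine:
[1.1.1.1.2] NOT true = false
[1.1.1.1.3] false OR true = true
[1.1.1.1] false OR false OR true = true
[1.1.1.2.1] true AND true = true
[1.1.1.2.2.1] true AND false = false
[1.1.1.2.2] NOT false = true
[1.1.1.2] exactly-one(true, true) = false
[1.1.1] true OR false = true
[1.1] NOT true = false
[1.2] true → true = true
[1] false AND true = false
[2] exactly-one(false, true) = true
[root] false AND true = false
Overall: false → ticketed

Ticketed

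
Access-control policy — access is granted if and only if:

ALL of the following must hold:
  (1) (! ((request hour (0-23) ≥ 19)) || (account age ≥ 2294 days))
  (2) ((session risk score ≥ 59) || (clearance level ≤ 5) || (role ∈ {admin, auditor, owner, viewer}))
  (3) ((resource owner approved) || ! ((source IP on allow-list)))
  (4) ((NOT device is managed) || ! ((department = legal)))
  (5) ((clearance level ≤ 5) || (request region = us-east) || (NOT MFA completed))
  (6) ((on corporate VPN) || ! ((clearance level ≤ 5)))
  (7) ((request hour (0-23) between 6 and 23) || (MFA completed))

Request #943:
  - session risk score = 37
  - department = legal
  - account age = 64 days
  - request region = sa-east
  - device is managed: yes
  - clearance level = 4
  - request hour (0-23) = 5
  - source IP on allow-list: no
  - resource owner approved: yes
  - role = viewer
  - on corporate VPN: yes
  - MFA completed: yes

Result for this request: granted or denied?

Denied

Atomic conditions:
  request hour (0-23) ≥ 19: 5 ≥ 19 is false
  account age ≥ 2294 days: 64 ≥ 2294 is false
  session risk score ≥ 59: 37 ≥ 59 is false
  clearance level ≤ 5: 4 ≤ 5 is true
  role ∈ {admin, auditor, owner, viewer}: viewer is in the set → true
  resource owner approved: yes → true
  source IP on allow-list: no → false
  NOT device is managed: yes → false
  department = legal: legal == legal is true
  request region = us-east: sa-east == us-east is false
  NOT MFA completed: yes → false
  on corporate VPN: yes → true
  request hour (0-23) between 6 and 23: 5 in [6, 23] is false
  MFA completed: yes → true
Combine:
[1.1] NOT false = true
[1] true OR false = true
[2] false OR true OR true = true
[3.2] NOT false = true
[3] true OR true = true
[4.2] NOT true = false
[4] false OR false = false
[5] true OR false OR false = true
[6.2] NOT true = false
[6] true OR false = true
[7] false OR true = true
[root] true AND true AND true AND false AND true AND true AND true = false
Overall: false → denied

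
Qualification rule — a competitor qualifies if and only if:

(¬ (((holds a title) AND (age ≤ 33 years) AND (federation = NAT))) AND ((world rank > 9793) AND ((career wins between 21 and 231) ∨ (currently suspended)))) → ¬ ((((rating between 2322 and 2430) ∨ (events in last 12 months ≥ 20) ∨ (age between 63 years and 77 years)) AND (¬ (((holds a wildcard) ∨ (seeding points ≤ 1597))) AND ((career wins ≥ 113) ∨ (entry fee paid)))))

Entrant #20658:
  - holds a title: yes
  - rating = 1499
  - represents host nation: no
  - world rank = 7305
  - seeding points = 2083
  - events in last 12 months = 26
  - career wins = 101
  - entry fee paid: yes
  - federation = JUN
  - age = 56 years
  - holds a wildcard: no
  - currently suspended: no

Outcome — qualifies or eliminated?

Qualifies

Atomic conditions:
  holds a title: yes → true
  age ≤ 33 years: 56 ≤ 33 is false
  federation = NAT: JUN == NAT is false
  world rank > 9793: 7305 > 9793 is false
  career wins between 21 and 231: 101 in [21, 231] is true
  currently suspended: no → false
  rating between 2322 and 2430: 1499 in [2322, 2430] is false
  events in last 12 months ≥ 20: 26 ≥ 20 is true
  age between 63 years and 77 years: 56 in [63, 77] is false
  holds a wildcard: no → false
  seeding points ≤ 1597: 2083 ≤ 1597 is false
  career wins ≥ 113: 101 ≥ 113 is false
  entry fee paid: yes → true
Combine:
[1.1.1] true AND false AND false = false
[1.1] NOT false = true
[1.2.2] true OR false = true
[1.2] false AND true = false
[1] true AND false = false
[2.1.1] false OR true OR false = true
[2.1.2.1.1] false OR false = false
[2.1.2.1] NOT false = true
[2.1.2.2] false OR true = true
[2.1.2] true AND true = true
[2.1] true AND true = true
[2] NOT true = false
[root] false → false (antecedent false ⇒ implication holds) = true
Overall: true → qualifies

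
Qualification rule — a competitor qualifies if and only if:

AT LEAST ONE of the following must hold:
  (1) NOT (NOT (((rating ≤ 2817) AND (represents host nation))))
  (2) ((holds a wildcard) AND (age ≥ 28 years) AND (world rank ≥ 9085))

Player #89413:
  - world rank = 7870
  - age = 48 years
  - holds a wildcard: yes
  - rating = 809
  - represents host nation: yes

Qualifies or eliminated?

Atomic conditions:
  rating ≤ 2817: 809 ≤ 2817 is true
  represents host nation: yes → true
  holds a wildcard: yes → true
  age ≥ 28 years: 48 ≥ 28 is true
  world rank ≥ 9085: 7870 ≥ 9085 is false
Combine:
[1.1.1] true AND true = true
[1.1] NOT true = false
[1] NOT false = true
[2] true AND true AND false = false
[root] true OR false = true
Overall: true → qualifies

Qualifies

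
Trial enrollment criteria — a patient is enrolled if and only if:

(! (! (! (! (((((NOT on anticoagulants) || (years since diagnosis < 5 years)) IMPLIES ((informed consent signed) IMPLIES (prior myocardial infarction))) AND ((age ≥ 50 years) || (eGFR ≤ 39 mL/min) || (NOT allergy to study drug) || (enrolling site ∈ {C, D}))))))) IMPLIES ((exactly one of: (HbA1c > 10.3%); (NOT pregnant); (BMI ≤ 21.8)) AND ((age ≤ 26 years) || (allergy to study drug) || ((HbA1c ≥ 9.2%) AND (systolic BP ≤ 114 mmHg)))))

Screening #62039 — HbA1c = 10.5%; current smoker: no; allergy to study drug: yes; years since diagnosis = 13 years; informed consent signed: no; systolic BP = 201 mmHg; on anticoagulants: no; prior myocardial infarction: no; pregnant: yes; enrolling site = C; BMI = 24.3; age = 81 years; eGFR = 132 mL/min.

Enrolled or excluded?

Atomic conditions:
  NOT on anticoagulants: no → true
  years since diagnosis < 5 years: 13 < 5 is false
  informed consent signed: no → false
  prior myocardial infarction: no → false
  age ≥ 50 years: 81 ≥ 50 is true
  eGFR ≤ 39 mL/min: 132 ≤ 39 is false
  NOT allergy to study drug: yes → false
  enrolling site ∈ {C, D}: C is in the set → true
  HbA1c > 10.3%: 10.5 > 10.3 is true
  NOT pregnant: yes → false
  BMI ≤ 21.8: 24.3 ≤ 21.8 is false
  age ≤ 26 years: 81 ≤ 26 is false
  allergy to study drug: yes → true
  HbA1c ≥ 9.2%: 10.5 ≥ 9.2 is true
  systolic BP ≤ 114 mmHg: 201 ≤ 114 is false
Combine:
[1.1.1.1.1.1.1] true OR false = true
[1.1.1.1.1.1.2] false → false (antecedent false ⇒ implication holds) = true
[1.1.1.1.1.1] true → true = true
[1.1.1.1.1.2] true OR false OR false OR true = true
[1.1.1.1.1] true AND true = true
[1.1.1.1] NOT true = false
[1.1.1] NOT false = true
[1.1] NOT true = false
[1] NOT false = true
[2.1] exactly-one(true, false, false) = true
[2.2.3] true AND false = false
[2.2] false OR true OR false = true
[2] true AND true = true
[root] true → true = true
Overall: true → enrolled

Enrolled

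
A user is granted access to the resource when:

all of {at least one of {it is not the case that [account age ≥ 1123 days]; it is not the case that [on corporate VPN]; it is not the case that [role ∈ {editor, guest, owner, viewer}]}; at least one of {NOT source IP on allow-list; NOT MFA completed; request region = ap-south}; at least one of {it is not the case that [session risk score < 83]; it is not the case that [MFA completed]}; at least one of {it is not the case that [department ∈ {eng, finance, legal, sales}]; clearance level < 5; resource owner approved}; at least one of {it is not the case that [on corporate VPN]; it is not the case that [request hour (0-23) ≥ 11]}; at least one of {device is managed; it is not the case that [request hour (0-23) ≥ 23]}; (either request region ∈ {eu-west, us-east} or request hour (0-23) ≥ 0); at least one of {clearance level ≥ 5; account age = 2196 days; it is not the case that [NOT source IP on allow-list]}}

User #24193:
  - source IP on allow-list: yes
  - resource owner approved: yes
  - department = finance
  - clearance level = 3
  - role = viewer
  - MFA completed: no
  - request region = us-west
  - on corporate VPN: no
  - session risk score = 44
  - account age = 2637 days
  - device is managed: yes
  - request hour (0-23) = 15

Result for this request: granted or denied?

Atomic conditions:
  account age ≥ 1123 days: 2637 ≥ 1123 is true
  on corporate VPN: no → false
  role ∈ {editor, guest, owner, viewer}: viewer is in the set → true
  NOT source IP on allow-list: yes → false
  NOT MFA completed: no → true
  request region = ap-south: us-west == ap-south is false
  session risk score < 83: 44 < 83 is true
  MFA completed: no → false
  department ∈ {eng, finance, legal, sales}: finance is in the set → true
  clearance level < 5: 3 < 5 is true
  resource owner approved: yes → true
  request hour (0-23) ≥ 11: 15 ≥ 11 is true
  device is managed: yes → true
  request hour (0-23) ≥ 23: 15 ≥ 23 is false
  request region ∈ {eu-west, us-east}: us-west is not in the set → false
  request hour (0-23) ≥ 0: 15 ≥ 0 is true
  clearance level ≥ 5: 3 ≥ 5 is false
  account age = 2196 days: 2637 == 2196 is false
Combine:
[1.1] NOT true = false
[1.2] NOT false = true
[1.3] NOT true = false
[1] false OR true OR false = true
[2] false OR true OR false = true
[3.1] NOT true = false
[3.2] NOT false = true
[3] false OR true = true
[4.1] NOT true = false
[4] false OR true OR true = true
[5.1] NOT false = true
[5.2] NOT true = false
[5] true OR false = true
[6.2] NOT false = true
[6] true OR true = true
[7] false OR true = true
[8.3] NOT false = true
[8] false OR false OR true = true
[root] true AND true AND true AND true AND true AND true AND true AND true = true
Overall: true → granted

Granted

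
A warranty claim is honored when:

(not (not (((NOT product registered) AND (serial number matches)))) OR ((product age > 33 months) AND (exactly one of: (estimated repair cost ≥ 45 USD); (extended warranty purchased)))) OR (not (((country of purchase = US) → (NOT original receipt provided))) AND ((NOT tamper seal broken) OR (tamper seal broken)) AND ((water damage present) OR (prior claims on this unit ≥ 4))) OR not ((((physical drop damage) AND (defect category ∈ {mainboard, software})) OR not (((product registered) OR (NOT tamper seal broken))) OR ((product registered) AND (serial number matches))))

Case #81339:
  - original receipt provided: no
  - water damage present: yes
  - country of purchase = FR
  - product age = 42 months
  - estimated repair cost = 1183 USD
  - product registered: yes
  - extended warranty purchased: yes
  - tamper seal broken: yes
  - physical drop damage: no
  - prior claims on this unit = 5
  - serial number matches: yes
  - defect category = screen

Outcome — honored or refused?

Atomic conditions:
  NOT product registered: yes → false
  serial number matches: yes → true
  product age > 33 months: 42 > 33 is true
  estimated repair cost ≥ 45 USD: 1183 ≥ 45 is true
  extended warranty purchased: yes → true
  country of purchase = US: FR == US is false
  NOT original receipt provided: no → true
  NOT tamper seal broken: yes → false
  tamper seal broken: yes → true
  water damage present: yes → true
  prior claims on this unit ≥ 4: 5 ≥ 4 is true
  physical drop damage: no → false
  defect category ∈ {mainboard, software}: screen is not in the set → false
  product registered: yes → true
Combine:
[1.1.1.1] false AND true = false
[1.1.1] NOT false = true
[1.1] NOT true = false
[1.2.2] exactly-one(true, true) = false
[1.2] true AND false = false
[1] false OR false = false
[2.1.1] false → true (antecedent false ⇒ implication holds) = true
[2.1] NOT true = false
[2.2] false OR true = true
[2.3] true OR true = true
[2] false AND true AND true = false
[3.1.1] false AND false = false
[3.1.2.1] true OR false = true
[3.1.2] NOT true = false
[3.1.3] true AND true = true
[3.1] false OR false OR true = true
[3] NOT true = false
[root] false OR false OR false = false
Overall: false → refused

Refused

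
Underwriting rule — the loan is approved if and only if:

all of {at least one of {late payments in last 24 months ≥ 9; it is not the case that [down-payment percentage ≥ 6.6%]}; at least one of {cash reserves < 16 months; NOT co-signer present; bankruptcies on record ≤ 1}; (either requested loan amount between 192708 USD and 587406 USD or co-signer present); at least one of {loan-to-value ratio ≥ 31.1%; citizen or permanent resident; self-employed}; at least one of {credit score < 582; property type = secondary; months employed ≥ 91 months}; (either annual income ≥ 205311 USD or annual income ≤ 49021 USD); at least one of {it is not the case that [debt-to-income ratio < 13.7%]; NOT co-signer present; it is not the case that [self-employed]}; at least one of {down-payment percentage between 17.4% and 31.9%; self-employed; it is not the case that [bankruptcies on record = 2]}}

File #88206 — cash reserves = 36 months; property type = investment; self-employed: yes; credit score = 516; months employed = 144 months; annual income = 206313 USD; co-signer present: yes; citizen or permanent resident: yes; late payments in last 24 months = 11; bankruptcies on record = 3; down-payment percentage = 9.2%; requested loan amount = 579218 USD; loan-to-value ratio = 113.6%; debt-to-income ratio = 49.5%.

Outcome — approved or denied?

Atomic conditions:
  late payments in last 24 months ≥ 9: 11 ≥ 9 is true
  down-payment percentage ≥ 6.6%: 9.2 ≥ 6.6 is true
  cash reserves < 16 months: 36 < 16 is false
  NOT co-signer present: yes → false
  bankruptcies on record ≤ 1: 3 ≤ 1 is false
  requested loan amount between 192708 USD and 587406 USD: 579218 in [192708, 587406] is true
  co-signer present: yes → true
  loan-to-value ratio ≥ 31.1%: 113.6 ≥ 31.1 is true
  citizen or permanent resident: yes → true
  self-employed: yes → true
  credit score < 582: 516 < 582 is true
  property type = secondary: investment == secondary is false
  months employed ≥ 91 months: 144 ≥ 91 is true
  annual income ≥ 205311 USD: 206313 ≥ 205311 is true
  annual income ≤ 49021 USD: 206313 ≤ 49021 is false
  debt-to-income ratio < 13.7%: 49.5 < 13.7 is false
  down-payment percentage between 17.4% and 31.9%: 9.2 in [17.4, 31.9] is false
  bankruptcies on record = 2: 3 == 2 is false
Combine:
[1.2] NOT true = false
[1] true OR false = true
[2] false OR false OR false = false
[3] true OR true = true
[4] true OR true OR true = true
[5] true OR false OR true = true
[6] true OR false = true
[7.1] NOT false = true
[7.3] NOT true = false
[7] true OR false OR false = true
[8.3] NOT false = true
[8] false OR true OR true = true
[root] true AND false AND true AND true AND true AND true AND true AND true = false
Overall: false → denied

Denied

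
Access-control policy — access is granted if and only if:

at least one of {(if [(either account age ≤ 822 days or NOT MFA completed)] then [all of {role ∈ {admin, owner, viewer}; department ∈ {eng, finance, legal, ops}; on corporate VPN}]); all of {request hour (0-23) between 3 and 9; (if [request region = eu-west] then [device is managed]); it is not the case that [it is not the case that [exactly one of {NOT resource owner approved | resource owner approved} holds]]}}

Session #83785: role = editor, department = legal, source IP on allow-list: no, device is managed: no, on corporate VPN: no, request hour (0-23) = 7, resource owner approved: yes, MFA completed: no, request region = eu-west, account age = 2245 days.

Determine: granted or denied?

Denied

Atomic conditions:
  account age ≤ 822 days: 2245 ≤ 822 is false
  NOT MFA completed: no → true
  role ∈ {admin, owner, viewer}: editor is not in the set → false
  department ∈ {eng, finance, legal, ops}: legal is in the set → true
  on corporate VPN: no → false
  request hour (0-23) between 3 and 9: 7 in [3, 9] is true
  request region = eu-west: eu-west == eu-west is true
  device is managed: no → false
  NOT resource owner approved: yes → false
  resource owner approved: yes → true
Combine:
[1.1] false OR true = true
[1.2] false AND true AND false = false
[1] true → false = false
[2.2] true → false = false
[2.3.1.1] exactly-one(false, true) = true
[2.3.1] NOT true = false
[2.3] NOT false = true
[2] true AND false AND true = false
[root] false OR false = false
Overall: false → denied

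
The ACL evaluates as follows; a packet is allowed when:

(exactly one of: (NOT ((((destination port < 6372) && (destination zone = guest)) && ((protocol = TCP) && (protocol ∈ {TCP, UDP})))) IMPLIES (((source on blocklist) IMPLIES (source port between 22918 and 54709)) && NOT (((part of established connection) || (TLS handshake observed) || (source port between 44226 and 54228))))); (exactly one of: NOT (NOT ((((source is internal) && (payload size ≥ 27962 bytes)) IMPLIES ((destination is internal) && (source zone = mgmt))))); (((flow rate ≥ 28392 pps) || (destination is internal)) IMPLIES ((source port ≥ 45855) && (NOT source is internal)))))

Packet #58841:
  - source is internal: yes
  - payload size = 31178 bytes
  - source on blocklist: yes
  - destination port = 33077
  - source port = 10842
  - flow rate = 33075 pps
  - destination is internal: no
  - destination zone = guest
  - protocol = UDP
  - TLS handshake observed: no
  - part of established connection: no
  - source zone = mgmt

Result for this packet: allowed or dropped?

Atomic conditions:
  destination port < 6372: 33077 < 6372 is false
  destination zone = guest: guest == guest is true
  protocol = TCP: UDP == TCP is false
  protocol ∈ {TCP, UDP}: UDP is in the set → true
  source on blocklist: yes → true
  source port between 22918 and 54709: 10842 in [22918, 54709] is false
  part of established connection: no → false
  TLS handshake observed: no → false
  source port between 44226 and 54228: 10842 in [44226, 54228] is false
  source is internal: yes → true
  payload size ≥ 27962 bytes: 31178 ≥ 27962 is true
  destination is internal: no → false
  source zone = mgmt: mgmt == mgmt is true
  flow rate ≥ 28392 pps: 33075 ≥ 28392 is true
  source port ≥ 45855: 10842 ≥ 45855 is false
  NOT source is internal: yes → false
Combine:
[1.1.1.1] false AND true = false
[1.1.1.2] false AND true = false
[1.1.1] false AND false = false
[1.1] NOT false = true
[1.2.1] true → false = false
[1.2.2.1] false OR false OR false = false
[1.2.2] NOT false = true
[1.2] false AND true = false
[1] true → false = false
[2.1.1.1.1] true AND true = true
[2.1.1.1.2] false AND true = false
[2.1.1.1] true → false = false
[2.1.1] NOT false = true
[2.1] NOT true = false
[2.2.1] true OR false = true
[2.2.2] false AND false = false
[2.2] true → false = false
[2] exactly-one(false, false) = false
[root] exactly-one(false, false) = false
Overall: false → dropped

Dropped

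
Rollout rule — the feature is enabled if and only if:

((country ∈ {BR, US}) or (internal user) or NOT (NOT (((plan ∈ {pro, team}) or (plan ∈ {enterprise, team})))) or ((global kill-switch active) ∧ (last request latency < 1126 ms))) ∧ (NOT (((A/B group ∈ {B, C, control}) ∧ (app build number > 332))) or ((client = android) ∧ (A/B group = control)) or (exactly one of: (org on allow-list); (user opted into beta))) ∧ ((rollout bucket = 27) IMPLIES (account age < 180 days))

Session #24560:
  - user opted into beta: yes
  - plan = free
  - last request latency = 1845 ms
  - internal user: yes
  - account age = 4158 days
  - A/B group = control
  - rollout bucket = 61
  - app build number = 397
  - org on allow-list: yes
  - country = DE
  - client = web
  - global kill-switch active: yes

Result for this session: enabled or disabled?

Disabled

Atomic conditions:
  country ∈ {BR, US}: DE is not in the set → false
  internal user: yes → true
  plan ∈ {pro, team}: free is not in the set → false
  plan ∈ {enterprise, team}: free is not in the set → false
  global kill-switch active: yes → true
  last request latency < 1126 ms: 1845 < 1126 is false
  A/B group ∈ {B, C, control}: control is in the set → true
  app build number > 332: 397 > 332 is true
  client = android: web == android is false
  A/B group = control: control == control is true
  org on allow-list: yes → true
  user opted into beta: yes → true
  rollout bucket = 27: 61 == 27 is false
  account age < 180 days: 4158 < 180 is false
Combine:
[1.3.1.1] false OR false = false
[1.3.1] NOT false = true
[1.3] NOT true = false
[1.4] true AND false = false
[1] false OR true OR false OR false = true
[2.1.1] true AND true = true
[2.1] NOT true = false
[2.2] false AND true = false
[2.3] exactly-one(true, true) = false
[2] false OR false OR false = false
[3] false → false (antecedent false ⇒ implication holds) = true
[root] true AND false AND true = false
Overall: false → disabled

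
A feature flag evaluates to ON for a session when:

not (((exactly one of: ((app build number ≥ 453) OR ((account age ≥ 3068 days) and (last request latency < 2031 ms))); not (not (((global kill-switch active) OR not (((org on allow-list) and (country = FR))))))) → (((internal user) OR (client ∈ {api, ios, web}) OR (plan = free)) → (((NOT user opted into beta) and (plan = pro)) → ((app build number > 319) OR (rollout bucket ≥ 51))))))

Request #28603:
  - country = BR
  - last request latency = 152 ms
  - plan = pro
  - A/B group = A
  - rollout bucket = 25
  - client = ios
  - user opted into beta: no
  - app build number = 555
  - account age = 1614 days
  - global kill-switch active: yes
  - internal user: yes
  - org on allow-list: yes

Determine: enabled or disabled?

Atomic conditions:
  app build number ≥ 453: 555 ≥ 453 is true
  account age ≥ 3068 days: 1614 ≥ 3068 is false
  last request latency < 2031 ms: 152 < 2031 is true
  global kill-switch active: yes → true
  org on allow-list: yes → true
  country = FR: BR == FR is false
  internal user: yes → true
  client ∈ {api, ios, web}: ios is in the set → true
  plan = free: pro == free is false
  NOT user opted into beta: no → true
  plan = pro: pro == pro is true
  app build number > 319: 555 > 319 is true
  rollout bucket ≥ 51: 25 ≥ 51 is false
Combine:
[1.1.1.2] false AND true = false
[1.1.1] true OR false = true
[1.1.2.1.1.2.1] true AND false = false
[1.1.2.1.1.2] NOT false = true
[1.1.2.1.1] true OR true = true
[1.1.2.1] NOT true = false
[1.1.2] NOT false = true
[1.1] exactly-one(true, true) = false
[1.2.1] true OR true OR false = true
[1.2.2.1] true AND true = true
[1.2.2.2] true OR false = true
[1.2.2] true → true = true
[1.2] true → true = true
[1] false → true (antecedent false ⇒ implication holds) = true
[root] NOT true = false
Overall: false → disabled

Disabled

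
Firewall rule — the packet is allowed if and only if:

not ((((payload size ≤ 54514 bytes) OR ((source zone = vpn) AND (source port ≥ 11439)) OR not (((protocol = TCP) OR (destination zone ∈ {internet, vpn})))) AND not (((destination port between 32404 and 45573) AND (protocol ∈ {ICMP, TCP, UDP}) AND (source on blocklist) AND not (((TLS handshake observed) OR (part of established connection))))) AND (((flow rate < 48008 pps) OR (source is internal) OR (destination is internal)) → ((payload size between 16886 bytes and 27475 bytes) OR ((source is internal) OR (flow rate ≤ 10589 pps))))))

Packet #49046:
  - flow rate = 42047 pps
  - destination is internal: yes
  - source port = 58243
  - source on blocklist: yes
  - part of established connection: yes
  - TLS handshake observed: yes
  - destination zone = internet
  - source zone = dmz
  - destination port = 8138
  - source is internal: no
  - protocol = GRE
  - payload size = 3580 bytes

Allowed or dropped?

Atomic conditions:
  payload size ≤ 54514 bytes: 3580 ≤ 54514 is true
  source zone = vpn: dmz == vpn is false
  source port ≥ 11439: 58243 ≥ 11439 is true
  protocol = TCP: GRE == TCP is false
  destination zone ∈ {internet, vpn}: internet is in the set → true
  destination port between 32404 and 45573: 8138 in [32404, 45573] is false
  protocol ∈ {ICMP, TCP, UDP}: GRE is not in the set → false
  source on blocklist: yes → true
  TLS handshake observed: yes → true
  part of established connection: yes → true
  flow rate < 48008 pps: 42047 < 48008 is true
  source is internal: no → false
  destination is internal: yes → true
  payload size between 16886 bytes and 27475 bytes: 3580 in [16886, 27475] is false
  flow rate ≤ 10589 pps: 42047 ≤ 10589 is false
Combine:
[1.1.2] false AND true = false
[1.1.3.1] false OR true = true
[1.1.3] NOT true = false
[1.1] true OR false OR false = true
[1.2.1.4.1] true OR true = true
[1.2.1.4] NOT true = false
[1.2.1] false AND false AND true AND false = false
[1.2] NOT false = true
[1.3.1] true OR false OR true = true
[1.3.2.2] false OR false = false
[1.3.2] false OR false = false
[1.3] true → false = false
[1] true AND true AND false = false
[root] NOT false = true
Overall: true → allowed

Allowed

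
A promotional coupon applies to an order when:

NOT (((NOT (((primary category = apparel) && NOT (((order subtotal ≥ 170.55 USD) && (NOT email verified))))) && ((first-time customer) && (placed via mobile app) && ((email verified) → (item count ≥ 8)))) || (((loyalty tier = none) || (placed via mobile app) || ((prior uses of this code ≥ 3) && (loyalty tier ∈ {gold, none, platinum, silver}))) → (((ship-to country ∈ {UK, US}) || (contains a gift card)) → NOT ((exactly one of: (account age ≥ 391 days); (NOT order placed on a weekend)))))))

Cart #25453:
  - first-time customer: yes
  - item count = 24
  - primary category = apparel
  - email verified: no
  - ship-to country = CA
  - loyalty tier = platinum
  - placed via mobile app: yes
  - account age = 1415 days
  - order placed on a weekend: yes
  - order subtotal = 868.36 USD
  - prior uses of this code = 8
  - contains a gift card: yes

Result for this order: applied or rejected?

Atomic conditions:
  primary category = apparel: apparel == apparel is true
  order subtotal ≥ 170.55 USD: 868.36 ≥ 170.55 is true
  NOT email verified: no → true
  first-time customer: yes → true
  placed via mobile app: yes → true
  email verified: no → false
  item count ≥ 8: 24 ≥ 8 is true
  loyalty tier = none: platinum == none is false
  prior uses of this code ≥ 3: 8 ≥ 3 is true
  loyalty tier ∈ {gold, none, platinum, silver}: platinum is in the set → true
  ship-to country ∈ {UK, US}: CA is not in the set → false
  contains a gift card: yes → true
  account age ≥ 391 days: 1415 ≥ 391 is true
  NOT order placed on a weekend: yes → false
Combine:
[1.1.1.1.2.1] true AND true = true
[1.1.1.1.2] NOT true = false
[1.1.1.1] true AND false = false
[1.1.1] NOT false = true
[1.1.2.3] false → true (antecedent false ⇒ implication holds) = true
[1.1.2] true AND true AND true = true
[1.1] true AND true = true
[1.2.1.3] true AND true = true
[1.2.1] false OR true OR true = true
[1.2.2.1] false OR true = true
[1.2.2.2.1] exactly-one(true, false) = true
[1.2.2.2] NOT true = false
[1.2.2] true → false = false
[1.2] true → false = false
[1] true OR false = true
[root] NOT true = false
Overall: false → rejected

Rejected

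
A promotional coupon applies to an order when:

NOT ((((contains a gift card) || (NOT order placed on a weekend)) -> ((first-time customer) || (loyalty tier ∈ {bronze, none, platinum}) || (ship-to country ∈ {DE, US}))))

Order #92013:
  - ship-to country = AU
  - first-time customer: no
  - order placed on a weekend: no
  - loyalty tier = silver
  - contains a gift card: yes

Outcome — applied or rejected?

Atomic conditions:
  contains a gift card: yes → true
  NOT order placed on a weekend: no → true
  first-time customer: no → false
  loyalty tier ∈ {bronze, none, platinum}: silver is not in the set → false
  ship-to country ∈ {DE, US}: AU is not in the set → false
Combine:
[1.1] true OR true = true
[1.2] false OR false OR false = false
[1] true → false = false
[root] NOT false = true
Overall: true → applied

Applied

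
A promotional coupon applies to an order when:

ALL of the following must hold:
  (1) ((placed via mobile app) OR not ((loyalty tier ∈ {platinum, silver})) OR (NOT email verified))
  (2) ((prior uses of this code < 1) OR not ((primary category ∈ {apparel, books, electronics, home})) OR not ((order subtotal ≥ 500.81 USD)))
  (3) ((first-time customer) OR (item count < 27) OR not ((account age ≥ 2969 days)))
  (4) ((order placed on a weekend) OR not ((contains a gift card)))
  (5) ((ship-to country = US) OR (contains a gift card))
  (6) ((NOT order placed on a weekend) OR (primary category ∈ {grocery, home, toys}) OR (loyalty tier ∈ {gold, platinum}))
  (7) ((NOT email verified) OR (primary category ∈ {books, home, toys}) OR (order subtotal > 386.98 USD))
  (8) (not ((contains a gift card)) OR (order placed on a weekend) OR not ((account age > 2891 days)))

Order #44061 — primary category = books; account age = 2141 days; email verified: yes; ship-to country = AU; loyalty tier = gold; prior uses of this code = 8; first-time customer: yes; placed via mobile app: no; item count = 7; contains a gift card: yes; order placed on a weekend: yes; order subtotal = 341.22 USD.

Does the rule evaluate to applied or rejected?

Applied

Atomic conditions:
  placed via mobile app: no → false
  loyalty tier ∈ {platinum, silver}: gold is not in the set → false
  NOT email verified: yes → false
  prior uses of this code < 1: 8 < 1 is false
  primary category ∈ {apparel, books, electronics, home}: books is in the set → true
  order subtotal ≥ 500.81 USD: 341.22 ≥ 500.81 is false
  first-time customer: yes → true
  item count < 27: 7 < 27 is true
  account age ≥ 2969 days: 2141 ≥ 2969 is false
  order placed on a weekend: yes → true
  contains a gift card: yes → true
  ship-to country = US: AU == US is false
  NOT order placed on a weekend: yes → false
  primary category ∈ {grocery, home, toys}: books is not in the set → false
  loyalty tier ∈ {gold, platinum}: gold is in the set → true
  primary category ∈ {books, home, toys}: books is in the set → true
  order subtotal > 386.98 USD: 341.22 > 386.98 is false
  account age > 2891 days: 2141 > 2891 is false
Combine:
[1.2] NOT false = true
[1] false OR true OR false = true
[2.2] NOT true = false
[2.3] NOT false = true
[2] false OR false OR true = true
[3.3] NOT false = true
[3] true OR true OR true = true
[4.2] NOT true = false
[4] true OR false = true
[5] false OR true = true
[6] false OR false OR true = true
[7] false OR true OR false = true
[8.1] NOT true = false
[8.3] NOT false = true
[8] false OR true OR true = true
[root] true AND true AND true AND true AND true AND true AND true AND true = true
Overall: true → applied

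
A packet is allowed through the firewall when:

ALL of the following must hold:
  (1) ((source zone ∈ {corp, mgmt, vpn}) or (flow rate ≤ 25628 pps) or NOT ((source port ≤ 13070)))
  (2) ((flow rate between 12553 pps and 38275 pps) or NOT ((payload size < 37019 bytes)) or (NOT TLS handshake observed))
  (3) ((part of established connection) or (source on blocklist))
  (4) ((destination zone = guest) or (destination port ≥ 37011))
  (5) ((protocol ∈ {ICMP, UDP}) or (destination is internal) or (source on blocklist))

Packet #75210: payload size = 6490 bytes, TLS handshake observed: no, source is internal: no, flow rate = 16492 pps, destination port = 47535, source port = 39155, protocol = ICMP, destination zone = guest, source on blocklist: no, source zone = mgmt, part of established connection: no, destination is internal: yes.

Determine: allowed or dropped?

Dropped

Atomic conditions:
  source zone ∈ {corp, mgmt, vpn}: mgmt is in the set → true
  flow rate ≤ 25628 pps: 16492 ≤ 25628 is true
  source port ≤ 13070: 39155 ≤ 13070 is false
  flow rate between 12553 pps and 38275 pps: 16492 in [12553, 38275] is true
  payload size < 37019 bytes: 6490 < 37019 is true
  NOT TLS handshake observed: no → true
  part of established connection: no → false
  source on blocklist: no → false
  destination zone = guest: guest == guest is true
  destination port ≥ 37011: 47535 ≥ 37011 is true
  protocol ∈ {ICMP, UDP}: ICMP is in the set → true
  destination is internal: yes → true
Combine:
[1.3] NOT false = true
[1] true OR true OR true = true
[2.2] NOT true = false
[2] true OR false OR true = true
[3] false OR false = false
[4] true OR true = true
[5] true OR true OR false = true
[root] true AND true AND false AND true AND true = false
Overall: false → dropped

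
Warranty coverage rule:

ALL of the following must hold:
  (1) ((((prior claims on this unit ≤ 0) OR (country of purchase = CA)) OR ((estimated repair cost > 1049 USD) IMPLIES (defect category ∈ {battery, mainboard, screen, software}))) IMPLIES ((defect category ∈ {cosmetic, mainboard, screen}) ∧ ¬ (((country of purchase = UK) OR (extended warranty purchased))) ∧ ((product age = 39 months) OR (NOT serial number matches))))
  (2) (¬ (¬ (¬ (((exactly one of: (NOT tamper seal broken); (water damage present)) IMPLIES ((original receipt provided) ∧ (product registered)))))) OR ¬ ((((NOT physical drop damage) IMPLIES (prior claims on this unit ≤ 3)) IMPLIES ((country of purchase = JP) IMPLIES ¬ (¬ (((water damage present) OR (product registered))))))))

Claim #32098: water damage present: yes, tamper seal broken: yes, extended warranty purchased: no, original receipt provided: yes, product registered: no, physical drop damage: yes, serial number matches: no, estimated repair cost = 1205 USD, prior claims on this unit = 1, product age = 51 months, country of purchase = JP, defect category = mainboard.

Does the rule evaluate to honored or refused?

Atomic conditions:
  prior claims on this unit ≤ 0: 1 ≤ 0 is false
  country of purchase = CA: JP == CA is false
  estimated repair cost > 1049 USD: 1205 > 1049 is true
  defect category ∈ {battery, mainboard, screen, software}: mainboard is in the set → true
  defect category ∈ {cosmetic, mainboard, screen}: mainboard is in the set → true
  country of purchase = UK: JP == UK is false
  extended warranty purchased: no → false
  product age = 39 months: 51 == 39 is false
  NOT serial number matches: no → true
  NOT tamper seal broken: yes → false
  water damage present: yes → true
  original receipt provided: yes → true
  product registered: no → false
  NOT physical drop damage: yes → false
  prior claims on this unit ≤ 3: 1 ≤ 3 is true
  country of purchase = JP: JP == JP is true
Combine:
[1.1.1] false OR false = false
[1.1.2] true → true = true
[1.1] false OR true = true
[1.2.2.1] false OR false = false
[1.2.2] NOT false = true
[1.2.3] false OR true = true
[1.2] true AND true AND true = true
[1] true → true = true
[2.1.1.1.1.1] exactly-one(false, true) = true
[2.1.1.1.1.2] true AND false = false
[2.1.1.1.1] true → false = false
[2.1.1.1] NOT false = true
[2.1.1] NOT true = false
[2.1] NOT false = true
[2.2.1.1] false → true (antecedent false ⇒ implication holds) = true
[2.2.1.2.2.1.1] true OR false = true
[2.2.1.2.2.1] NOT true = false
[2.2.1.2.2] NOT false = true
[2.2.1.2] true → true = true
[2.2.1] true → true = true
[2.2] NOT true = false
[2] true OR false = true
[root] true AND true = true
Overall: true → honored

Honored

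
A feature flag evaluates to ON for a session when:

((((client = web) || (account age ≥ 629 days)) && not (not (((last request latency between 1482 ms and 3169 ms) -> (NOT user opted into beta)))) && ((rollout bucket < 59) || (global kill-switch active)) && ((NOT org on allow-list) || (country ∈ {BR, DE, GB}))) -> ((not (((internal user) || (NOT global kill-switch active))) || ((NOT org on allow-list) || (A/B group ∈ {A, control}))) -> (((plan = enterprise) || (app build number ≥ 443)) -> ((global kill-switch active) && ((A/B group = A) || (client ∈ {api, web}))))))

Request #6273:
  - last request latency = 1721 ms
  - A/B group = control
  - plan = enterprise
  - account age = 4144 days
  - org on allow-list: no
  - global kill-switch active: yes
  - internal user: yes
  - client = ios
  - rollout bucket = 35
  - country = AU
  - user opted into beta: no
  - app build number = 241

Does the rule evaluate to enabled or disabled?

Disabled

Atomic conditions:
  client = web: ios == web is false
  account age ≥ 629 days: 4144 ≥ 629 is true
  last request latency between 1482 ms and 3169 ms: 1721 in [1482, 3169] is true
  NOT user opted into beta: no → true
  rollout bucket < 59: 35 < 59 is true
  global kill-switch active: yes → true
  NOT org on allow-list: no → true
  country ∈ {BR, DE, GB}: AU is not in the set → false
  internal user: yes → true
  NOT global kill-switch active: yes → false
  A/B group ∈ {A, control}: control is in the set → true
  plan = enterprise: enterprise == enterprise is true
  app build number ≥ 443: 241 ≥ 443 is false
  A/B group = A: control == A is false
  client ∈ {api, web}: ios is not in the set → false
Combine:
[1.1] false OR true = true
[1.2.1.1] true → true = true
[1.2.1] NOT true = false
[1.2] NOT false = true
[1.3] true OR true = true
[1.4] true OR false = true
[1] true AND true AND true AND true = true
[2.1.1.1] true OR false = true
[2.1.1] NOT true = false
[2.1.2] true OR true = true
[2.1] false OR true = true
[2.2.1] true OR false = true
[2.2.2.2] false OR false = false
[2.2.2] true AND false = false
[2.2] true → false = false
[2] true → false = false
[root] true → false = false
Overall: false → disabled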